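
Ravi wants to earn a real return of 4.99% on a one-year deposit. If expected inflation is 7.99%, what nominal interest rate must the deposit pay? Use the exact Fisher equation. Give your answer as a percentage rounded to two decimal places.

(1 + i) = (1 + r)(1 + π) = 1.04990 × 1.07990 = 1.13378701
i = 1.13378701 − 1, so the required nominal rate is 13.38%.

13.38%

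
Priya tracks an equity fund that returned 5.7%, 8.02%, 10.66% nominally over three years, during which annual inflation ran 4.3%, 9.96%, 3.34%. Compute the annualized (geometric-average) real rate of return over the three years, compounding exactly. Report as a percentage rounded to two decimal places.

Compound the nominal returns: 1.0570 × 1.0802 × 1.1066 = 1.26348423.
Compound inflation: 1.0430 × 1.0996 × 1.0334 = 1.18518869.
Deflate: 1.26348423 / 1.18518869 = 1.06606167.
Annualized real rate = 1.06606167^(1/3) − 1 = 2.1553% → 2.16%.

2.16%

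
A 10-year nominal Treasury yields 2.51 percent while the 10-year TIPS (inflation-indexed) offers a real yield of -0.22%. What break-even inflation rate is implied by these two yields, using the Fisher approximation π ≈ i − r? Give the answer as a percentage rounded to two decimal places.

2.73%

π ≈ i − r = 2.51% − (-0.22%) → 2.73%.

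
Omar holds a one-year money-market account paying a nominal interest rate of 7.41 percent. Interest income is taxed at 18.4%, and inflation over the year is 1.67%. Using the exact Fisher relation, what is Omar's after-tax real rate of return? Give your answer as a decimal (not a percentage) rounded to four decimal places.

0.0430

After-tax nominal return = 7.41% × (1 − 0.184) = 6.04656%.
1 + r = 1.0604656 / 1.01670 = 1.043047
After-tax real rate = 1.043047 − 1 → 0.0430.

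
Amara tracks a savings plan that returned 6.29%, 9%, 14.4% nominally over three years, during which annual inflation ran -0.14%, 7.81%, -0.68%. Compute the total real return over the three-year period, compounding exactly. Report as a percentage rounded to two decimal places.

Nominal growth factor = 1.0629 × 1.0900 × 1.1440 = 1.325394
Price-level growth factor = 0.9986 × 1.0781 × 0.9932 = 1.069270
Real growth factor = 1.325394 / 1.069270 = 1.239532
Total real return = 1.239532 − 1 → 23.95%.

23.95%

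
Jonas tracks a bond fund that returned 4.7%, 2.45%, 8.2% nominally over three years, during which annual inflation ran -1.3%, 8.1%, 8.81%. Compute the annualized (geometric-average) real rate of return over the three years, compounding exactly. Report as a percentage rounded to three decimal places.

Compound the nominal returns: 1.0470 × 1.0245 × 1.0820 = 1.16060892.
Compound inflation: 0.9870 × 1.0810 × 1.0881 = 1.16094503.
Deflate: 1.16060892 / 1.16094503 = 0.99971049.
Annualized real rate = 0.99971049^(1/3) − 1 = -0.0097% → -0.010%.

-0.010%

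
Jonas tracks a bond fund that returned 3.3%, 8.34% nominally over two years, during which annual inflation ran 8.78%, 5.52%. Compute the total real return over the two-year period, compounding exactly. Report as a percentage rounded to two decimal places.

-2.50%

Nominal growth factor = 1.0330 × 1.0834 = 1.119152
Price-level growth factor = 1.0878 × 1.0552 = 1.147847
Real growth factor = 1.119152 / 1.147847 = 0.975002
Total real return = 0.975002 − 1 → -2.50%.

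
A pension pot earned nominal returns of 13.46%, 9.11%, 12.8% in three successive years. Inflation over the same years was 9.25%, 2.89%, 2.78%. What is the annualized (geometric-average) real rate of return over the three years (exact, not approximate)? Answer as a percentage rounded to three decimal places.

6.522%

Compound the nominal returns: 1.1346 × 1.0911 × 1.1280 = 1.39642120.
Compound inflation: 1.0925 × 1.0289 × 1.0278 = 1.15532249.
Deflate: 1.39642120 / 1.15532249 = 1.20868521.
Annualized real rate = 1.20868521^(1/3) − 1 = 6.5216% → 6.522%.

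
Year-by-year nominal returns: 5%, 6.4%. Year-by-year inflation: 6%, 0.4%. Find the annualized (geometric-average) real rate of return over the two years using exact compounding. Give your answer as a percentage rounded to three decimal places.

Compound the nominal returns: 1.0500 × 1.0640 = 1.11720000.
Compound inflation: 1.0600 × 1.0040 = 1.06424000.
Deflate: 1.11720000 / 1.06424000 = 1.04976321.
Annualized real rate = 1.04976321^(1/2) − 1 = 2.4580% → 2.458%.

2.458%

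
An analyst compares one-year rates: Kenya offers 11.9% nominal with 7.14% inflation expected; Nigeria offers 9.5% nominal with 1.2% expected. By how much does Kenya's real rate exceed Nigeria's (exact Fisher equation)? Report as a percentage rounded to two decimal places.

-3.76%

Kenya: (1 + 0.1190)/(1 + 0.0714) − 1 = 4.4428%
Nigeria: (1 + 0.0950)/(1 + 0.0120) − 1 = 8.2016%
Differential = 4.4428% − 8.2016% = -3.7588% → -3.76%.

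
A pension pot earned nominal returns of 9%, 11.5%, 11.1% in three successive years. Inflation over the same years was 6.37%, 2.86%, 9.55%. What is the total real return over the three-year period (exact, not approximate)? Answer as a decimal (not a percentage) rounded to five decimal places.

0.12652

Compound the nominal returns: 1.0900 × 1.1150 × 1.1110 = 1.350254.
Compound inflation: 1.0637 × 1.0286 × 1.0955 = 1.198610.
Deflate: 1.350254 / 1.198610 = 1.126516.
Total real return = 1.126516 − 1 → 0.12652.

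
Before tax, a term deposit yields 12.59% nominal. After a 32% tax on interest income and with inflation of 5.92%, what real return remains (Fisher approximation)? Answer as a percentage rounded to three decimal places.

2.641%

After-tax nominal return = 12.59% × (1 − 0.32) = 8.5612%.
r ≈ 8.5612% − 5.92% → 2.641%.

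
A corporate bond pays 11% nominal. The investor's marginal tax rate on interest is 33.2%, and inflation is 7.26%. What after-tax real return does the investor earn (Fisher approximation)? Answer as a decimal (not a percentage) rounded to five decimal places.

0.00088

After-tax nominal return = 11% × (1 − 0.332) = 7.3480%.
r ≈ 7.3480% − 7.26% → 0.00088.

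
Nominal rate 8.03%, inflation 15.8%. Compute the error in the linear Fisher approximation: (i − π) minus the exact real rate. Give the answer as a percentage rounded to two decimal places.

Approximate: r ≈ 8.030% − 15.800% = -7.7700%
Exact: (1 + 0.0803)/(1 + 0.1580) − 1 = -6.7098%
Error = -7.7700% − (-6.7098%) = -1.0602% → -1.06%.

-1.06%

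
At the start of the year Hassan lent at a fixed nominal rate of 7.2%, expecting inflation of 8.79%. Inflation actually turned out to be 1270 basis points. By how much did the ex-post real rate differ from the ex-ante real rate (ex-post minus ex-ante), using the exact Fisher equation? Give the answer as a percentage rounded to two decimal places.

-3.42%

Ex-ante: (1 + 0.0720)/(1 + 0.0879) − 1 = -1.4615%
Ex-post: (1 + 0.0720)/(1 + 0.1270) − 1 = -4.8802%
Difference (ex-post − ex-ante) = -3.4187% → -3.42%.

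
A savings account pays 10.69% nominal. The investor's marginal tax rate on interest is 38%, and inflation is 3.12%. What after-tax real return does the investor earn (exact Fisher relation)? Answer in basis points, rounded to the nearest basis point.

After-tax nominal return = 10.69% × (1 − 0.38) = 6.6278%.
1 + r = 1.066278 / 1.03120 = 1.034017
After-tax real rate = 1.034017 − 1 → 340 basis points.

340 basis points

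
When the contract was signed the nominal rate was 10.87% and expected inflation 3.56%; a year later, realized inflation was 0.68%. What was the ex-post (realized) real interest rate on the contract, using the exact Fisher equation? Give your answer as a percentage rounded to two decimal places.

Ex-post: (1 + 0.1087)/(1 + 0.0068) − 1 = 10.1212%
So the realized real rate is 10.12%.

10.12%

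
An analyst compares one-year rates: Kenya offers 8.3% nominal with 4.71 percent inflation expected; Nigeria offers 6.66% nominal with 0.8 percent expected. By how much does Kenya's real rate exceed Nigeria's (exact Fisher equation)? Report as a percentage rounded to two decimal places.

-2.38%

Kenya: (1 + 0.0830)/(1 + 0.0471) − 1 = 3.42852%
Nigeria: (1 + 0.0666)/(1 + 0.0080) − 1 = 5.81349%
Differential = 3.42852% − 5.81349% = -2.38498% → -2.38%.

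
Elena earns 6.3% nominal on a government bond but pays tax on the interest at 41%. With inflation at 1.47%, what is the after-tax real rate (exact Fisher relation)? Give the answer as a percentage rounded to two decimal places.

After-tax nominal return = 6.3% × (1 − 0.41) = 3.7170%.
1 + r = 1.03717 / 1.01470 = 1.022144
After-tax real rate = 1.022144 − 1 → 2.21%.

2.21%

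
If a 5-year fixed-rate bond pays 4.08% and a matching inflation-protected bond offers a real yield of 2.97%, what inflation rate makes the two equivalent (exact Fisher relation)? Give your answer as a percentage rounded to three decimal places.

(1 + π) = (1 + i)/(1 + r) = 1.04080 / 1.02970 = 1.010780
Break-even inflation = 1.010780 − 1 → 1.078%.

1.078%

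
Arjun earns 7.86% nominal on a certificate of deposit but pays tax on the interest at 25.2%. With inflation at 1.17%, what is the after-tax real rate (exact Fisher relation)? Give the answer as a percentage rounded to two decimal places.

4.65%

After-tax nominal return = 7.86% × (1 − 0.252) = 5.87928%.
1 + r = 1.0587928 / 1.01170 = 1.046548
After-tax real rate = 1.046548 − 1 → 4.65%.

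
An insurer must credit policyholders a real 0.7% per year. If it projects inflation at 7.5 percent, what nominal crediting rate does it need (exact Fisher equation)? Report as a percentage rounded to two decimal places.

(1 + i) = (1 + r)(1 + π) = 1.00700 × 1.07500 = 1.082525
i = 1.082525 − 1, so the required nominal rate is 8.25%.

8.25%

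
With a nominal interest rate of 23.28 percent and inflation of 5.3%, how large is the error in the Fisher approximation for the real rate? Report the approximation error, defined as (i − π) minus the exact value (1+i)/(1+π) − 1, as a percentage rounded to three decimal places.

Approximate: r ≈ 23.280% − 5.300% = 17.9800%
Exact: (1 + 0.2328)/(1 + 0.0530) − 1 = 17.0750%
Error = 17.9800% − 17.0750% = 0.9050% → 0.905%.

0.905%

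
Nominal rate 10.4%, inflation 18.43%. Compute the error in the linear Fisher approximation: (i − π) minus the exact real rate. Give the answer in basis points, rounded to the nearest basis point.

-125 basis points

Approximate: r ≈ 10.400% − 18.430% = -8.0300%
Exact: (1 + 0.1040)/(1 + 0.1843) − 1 = -6.7804%
Error = -8.0300% − (-6.7804%) = -1.2496% → -125 basis points.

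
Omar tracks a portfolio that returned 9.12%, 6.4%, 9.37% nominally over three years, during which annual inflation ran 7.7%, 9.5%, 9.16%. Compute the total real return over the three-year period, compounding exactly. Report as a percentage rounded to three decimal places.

-1.361%

Compound the nominal returns: 1.0912 × 1.0640 × 1.0937 = 1.26982595.
Compound inflation: 1.0770 × 1.0950 × 1.0916 = 1.28734025.
Deflate: 1.26982595 / 1.28734025 = 0.98639497.
Total real return = 0.98639497 − 1 → -1.361%.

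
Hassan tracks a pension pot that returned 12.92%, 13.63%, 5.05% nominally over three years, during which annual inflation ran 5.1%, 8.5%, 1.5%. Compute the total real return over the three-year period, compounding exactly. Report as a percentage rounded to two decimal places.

16.46%

Nominal growth factor = 1.1292 × 1.1363 × 1.0505 = 1.347907
Price-level growth factor = 1.0510 × 1.0850 × 1.0150 = 1.157440
Real growth factor = 1.347907 / 1.157440 = 1.164559
Total real return = 1.164559 − 1 → 16.46%.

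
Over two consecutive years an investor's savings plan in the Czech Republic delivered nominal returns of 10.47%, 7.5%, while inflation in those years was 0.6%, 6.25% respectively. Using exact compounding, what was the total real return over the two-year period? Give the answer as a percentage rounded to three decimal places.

11.103%

Nominal growth factor = 1.1047 × 1.0750 = 1.187553
Price-level growth factor = 1.0060 × 1.0625 = 1.068875
Real growth factor = 1.187553 / 1.068875 = 1.111030
Total real return = 1.111030 − 1 → 11.103%.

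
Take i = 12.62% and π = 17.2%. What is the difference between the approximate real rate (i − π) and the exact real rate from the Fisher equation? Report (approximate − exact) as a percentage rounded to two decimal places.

Approximate: r ≈ 12.620% − 17.200% = -4.5800%
Exact: (1 + 0.1262)/(1 + 0.1720) − 1 = -3.9078%
Error = -4.5800% − (-3.9078%) = -0.6722% → -0.67%.

-0.67%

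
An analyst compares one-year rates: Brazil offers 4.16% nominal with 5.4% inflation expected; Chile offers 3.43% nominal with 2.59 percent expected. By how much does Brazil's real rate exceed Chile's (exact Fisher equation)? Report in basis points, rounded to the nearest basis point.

-200 basis points

Brazil: (1 + 0.0416)/(1 + 0.0540) − 1 = -1.1765%
Chile: (1 + 0.0343)/(1 + 0.0259) − 1 = 0.8188%
Differential = -1.1765% − 0.8188% = -1.9953% → -200 basis points.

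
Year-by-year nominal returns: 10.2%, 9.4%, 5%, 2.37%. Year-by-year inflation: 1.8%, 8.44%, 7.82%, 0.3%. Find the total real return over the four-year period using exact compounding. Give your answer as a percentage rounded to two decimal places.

8.55%

Nominal growth factor = 1.1020 × 1.0940 × 1.0500 × 1.0237 = 1.295868
Price-level growth factor = 1.0180 × 1.0844 × 1.0782 × 1.0030 = 1.193816
Real growth factor = 1.295868 / 1.193816 = 1.085484
Total real return = 1.085484 − 1 → 8.55%.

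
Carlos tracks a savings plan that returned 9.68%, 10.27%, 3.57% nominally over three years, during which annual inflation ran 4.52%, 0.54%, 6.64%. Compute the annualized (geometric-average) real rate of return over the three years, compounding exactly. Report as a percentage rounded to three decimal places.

Nominal growth factor = 1.0968 × 1.1027 × 1.0357 = 1.252618417
Price-level growth factor = 1.0452 × 1.0054 × 1.0664 = 1.120620127
Real growth factor = 1.252618417 / 1.120620127 = 1.117790397
Annualized real rate = 1.117790397^(1/3) − 1 = 3.78154% → 3.782%.

3.782%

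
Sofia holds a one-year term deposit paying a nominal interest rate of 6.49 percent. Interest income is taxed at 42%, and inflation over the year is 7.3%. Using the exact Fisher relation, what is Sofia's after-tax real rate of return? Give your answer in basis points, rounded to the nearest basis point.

After-tax nominal return = 6.49% × (1 − 0.42) = 3.7642%.
1 + r = 1.037642 / 1.07300 = 0.967048
After-tax real rate = 0.967048 − 1 → -330 basis points.

-330 basis points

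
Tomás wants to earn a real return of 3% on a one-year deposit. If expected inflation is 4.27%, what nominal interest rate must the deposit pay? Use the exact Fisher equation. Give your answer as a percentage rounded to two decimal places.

7.40%

(1 + i) = (1 + r)(1 + π) = 1.03000 × 1.04270 = 1.073981
i = 1.073981 − 1, so the required nominal rate is 7.40%.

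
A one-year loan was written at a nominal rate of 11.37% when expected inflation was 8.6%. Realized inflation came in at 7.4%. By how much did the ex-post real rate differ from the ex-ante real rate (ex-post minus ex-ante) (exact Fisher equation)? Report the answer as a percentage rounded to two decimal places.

1.15%

Ex-ante: (1 + 0.1137)/(1 + 0.0860) − 1 = 2.5506%
Ex-post: (1 + 0.1137)/(1 + 0.0740) − 1 = 3.6965%
Difference (ex-post − ex-ante) = 1.1458% → 1.15%.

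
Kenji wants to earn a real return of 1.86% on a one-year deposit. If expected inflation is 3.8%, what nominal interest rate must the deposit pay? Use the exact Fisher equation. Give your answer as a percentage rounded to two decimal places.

(1 + i) = (1 + r)(1 + π) = 1.01860 × 1.03800 = 1.0573068
i = 1.0573068 − 1, so the required nominal rate is 5.73%.

5.73%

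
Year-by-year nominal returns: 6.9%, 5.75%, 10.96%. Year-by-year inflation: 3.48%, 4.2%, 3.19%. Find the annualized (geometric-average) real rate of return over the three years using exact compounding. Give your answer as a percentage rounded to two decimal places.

Nominal growth factor = 1.0690 × 1.0575 × 1.1096 = 1.25436674
Price-level growth factor = 1.0348 × 1.0420 × 1.0319 = 1.11265815
Real growth factor = 1.25436674 / 1.11265815 = 1.12736041
Annualized real rate = 1.12736041^(1/3) − 1 = 4.0769% → 4.08%.

4.08%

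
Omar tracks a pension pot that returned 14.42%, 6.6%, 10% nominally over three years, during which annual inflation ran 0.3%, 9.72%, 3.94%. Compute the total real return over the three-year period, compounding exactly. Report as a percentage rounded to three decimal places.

Compound the nominal returns: 1.1442 × 1.0660 × 1.1000 = 1.341689.
Compound inflation: 1.0030 × 1.0972 × 1.0394 = 1.143851.
Deflate: 1.341689 / 1.143851 = 1.172958.
Total real return = 1.172958 − 1 → 17.296%.

17.296%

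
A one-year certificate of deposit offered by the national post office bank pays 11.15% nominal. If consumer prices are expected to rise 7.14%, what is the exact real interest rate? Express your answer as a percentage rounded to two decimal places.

3.74%

By the Fisher equation, 1 + r = (1 + i)/(1 + π).
1 + r = 1.11150 / 1.07140 = 1.037428
r = 1.037428 − 1 = 3.7428%, i.e. 3.74%.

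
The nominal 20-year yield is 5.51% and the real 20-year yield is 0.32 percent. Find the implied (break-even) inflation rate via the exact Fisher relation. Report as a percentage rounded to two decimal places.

5.17%

(1 + π) = (1 + i)/(1 + r) = 1.05510 / 1.00320 = 1.051734
Break-even inflation = 1.051734 − 1 → 5.17%.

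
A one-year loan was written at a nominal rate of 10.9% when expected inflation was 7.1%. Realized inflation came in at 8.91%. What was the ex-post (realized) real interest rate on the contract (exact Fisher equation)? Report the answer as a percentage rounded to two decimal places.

1.83%

Ex-post: (1 + 0.1090)/(1 + 0.0891) − 1 = 1.8272%
So the realized real rate is 1.83%.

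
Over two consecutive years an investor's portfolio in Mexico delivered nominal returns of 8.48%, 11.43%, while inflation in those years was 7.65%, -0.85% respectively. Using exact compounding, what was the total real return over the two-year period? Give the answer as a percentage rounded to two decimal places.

Compound the nominal returns: 1.0848 × 1.1143 = 1.208793.
Compound inflation: 1.0765 × 0.9915 = 1.067350.
Deflate: 1.208793 / 1.067350 = 1.132518.
Total real return = 1.132518 − 1 → 13.25%.

13.25%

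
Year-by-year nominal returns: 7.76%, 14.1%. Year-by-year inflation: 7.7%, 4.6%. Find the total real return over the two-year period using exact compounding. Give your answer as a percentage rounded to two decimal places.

Nominal growth factor = 1.0776 × 1.1410 = 1.229542
Price-level growth factor = 1.0770 × 1.0460 = 1.126542
Real growth factor = 1.229542 / 1.126542 = 1.091430
Total real return = 1.091430 − 1 → 9.14%.

9.14%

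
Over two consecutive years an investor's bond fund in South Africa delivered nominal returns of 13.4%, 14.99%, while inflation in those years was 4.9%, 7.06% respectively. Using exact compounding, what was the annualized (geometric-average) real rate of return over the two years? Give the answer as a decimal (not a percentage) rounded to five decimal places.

Compound the nominal returns: 1.1340 × 1.1499 = 1.30398660.
Compound inflation: 1.0490 × 1.0706 = 1.12305940.
Deflate: 1.30398660 / 1.12305940 = 1.16110208.
Annualized real rate = 1.16110208^(1/2) − 1 = 7.7544% → 0.07754.

0.07754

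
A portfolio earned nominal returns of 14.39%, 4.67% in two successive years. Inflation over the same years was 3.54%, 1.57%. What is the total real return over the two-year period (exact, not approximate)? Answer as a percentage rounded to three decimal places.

13.851%

Nominal growth factor = 1.1439 × 1.0467 = 1.197320
Price-level growth factor = 1.0354 × 1.0157 = 1.051656
Real growth factor = 1.197320 / 1.051656 = 1.138510
Total real return = 1.138510 − 1 → 13.851%.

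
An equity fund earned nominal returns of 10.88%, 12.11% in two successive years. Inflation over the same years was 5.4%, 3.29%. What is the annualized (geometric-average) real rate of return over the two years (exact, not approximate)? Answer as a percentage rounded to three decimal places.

6.856%

Nominal growth factor = 1.1088 × 1.1211 = 1.24307568
Price-level growth factor = 1.0540 × 1.0329 = 1.08867660
Real growth factor = 1.24307568 / 1.08867660 = 1.14182272
Annualized real rate = 1.14182272^(1/2) − 1 = 6.8561% → 6.856%.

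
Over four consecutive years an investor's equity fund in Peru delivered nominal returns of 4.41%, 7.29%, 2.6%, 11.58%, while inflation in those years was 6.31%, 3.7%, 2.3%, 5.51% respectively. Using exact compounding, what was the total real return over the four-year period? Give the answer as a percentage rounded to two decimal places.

7.77%

Nominal growth factor = 1.0441 × 1.0729 × 1.0260 × 1.1158 = 1.282434
Price-level growth factor = 1.0631 × 1.0370 × 1.0230 × 1.0551 = 1.189932
Real growth factor = 1.282434 / 1.189932 = 1.077737
Total real return = 1.077737 − 1 → 7.77%.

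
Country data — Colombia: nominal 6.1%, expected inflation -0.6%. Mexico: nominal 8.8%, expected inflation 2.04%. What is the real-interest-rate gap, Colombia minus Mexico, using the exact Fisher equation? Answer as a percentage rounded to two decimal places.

Colombia: (1 + 0.0610)/(1 − 0.0060) − 1 = 6.7404%
Mexico: (1 + 0.0880)/(1 + 0.0204) − 1 = 6.6249%
Differential = 6.7404% − 6.6249% = 0.1156% → 0.12%.

0.12%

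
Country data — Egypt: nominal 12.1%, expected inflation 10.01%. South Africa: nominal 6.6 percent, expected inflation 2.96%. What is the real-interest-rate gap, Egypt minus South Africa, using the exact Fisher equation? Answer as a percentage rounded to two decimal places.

Egypt: (1 + 0.1210)/(1 + 0.1001) − 1 = 1.8998%
South Africa: (1 + 0.0660)/(1 + 0.0296) − 1 = 3.5354%
Differential = 1.8998% − 3.5354% = -1.6355% → -1.64%.

-1.64%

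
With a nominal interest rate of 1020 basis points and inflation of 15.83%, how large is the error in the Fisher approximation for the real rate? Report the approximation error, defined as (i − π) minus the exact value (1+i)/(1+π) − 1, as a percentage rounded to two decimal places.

Approximate: r ≈ 10.200% − 15.830% = -5.6300%
Exact: (1 + 0.1020)/(1 + 0.1583) − 1 = -4.8606%
Error = -5.6300% − (-4.8606%) = -0.7694% → -0.77%.

-0.77%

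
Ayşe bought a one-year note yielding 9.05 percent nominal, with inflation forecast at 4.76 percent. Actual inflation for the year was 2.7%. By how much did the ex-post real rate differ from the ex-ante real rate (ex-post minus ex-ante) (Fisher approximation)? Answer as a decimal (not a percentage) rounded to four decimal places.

Ex-ante: 9.05% − 4.76% = 4.290%
Ex-post: 9.05% − 2.7% = 6.350%
Difference (ex-post − ex-ante) = 2.0600% → 0.0206.

0.0206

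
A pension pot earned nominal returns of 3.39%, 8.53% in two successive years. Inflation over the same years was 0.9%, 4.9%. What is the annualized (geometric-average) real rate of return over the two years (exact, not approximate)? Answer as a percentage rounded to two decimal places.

2.96%

Nominal growth factor = 1.0339 × 1.0853 = 1.12209167
Price-level growth factor = 1.0090 × 1.0490 = 1.05844100
Real growth factor = 1.12209167 / 1.05844100 = 1.06013625
Annualized real rate = 1.06013625^(1/2) − 1 = 2.9629% → 2.96%.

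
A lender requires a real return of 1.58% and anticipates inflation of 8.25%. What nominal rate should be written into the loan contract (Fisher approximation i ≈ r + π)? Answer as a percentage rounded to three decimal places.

9.830%

i ≈ r + π = 1.58% + 8.25% = 9.830%.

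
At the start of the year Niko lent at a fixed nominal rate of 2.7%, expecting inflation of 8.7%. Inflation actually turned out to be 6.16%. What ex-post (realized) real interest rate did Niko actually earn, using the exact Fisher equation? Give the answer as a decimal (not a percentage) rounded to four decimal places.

-0.0326

Ex-post: (1 + 0.0270)/(1 + 0.0616) − 1 = -3.2592%
So the realized real rate is -0.0326.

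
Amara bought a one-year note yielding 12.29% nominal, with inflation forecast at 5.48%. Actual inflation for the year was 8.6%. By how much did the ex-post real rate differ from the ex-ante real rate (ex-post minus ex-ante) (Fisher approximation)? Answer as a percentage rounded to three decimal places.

Ex-ante: 12.29% − 5.48% = 6.810%
Ex-post: 12.29% − 8.6% = 3.690%
Difference (ex-post − ex-ante) = -3.1200% → -3.120%.

-3.120%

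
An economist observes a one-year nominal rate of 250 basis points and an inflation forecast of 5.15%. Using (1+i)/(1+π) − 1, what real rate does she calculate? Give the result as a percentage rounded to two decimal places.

-2.52%

By the Fisher identity, 1 + r = (1 + i)/(1 + π).
1 + r = 1.02500 / 1.05150 = 0.974798
r = 0.974798 − 1 = -2.5202%, i.e. -2.52%.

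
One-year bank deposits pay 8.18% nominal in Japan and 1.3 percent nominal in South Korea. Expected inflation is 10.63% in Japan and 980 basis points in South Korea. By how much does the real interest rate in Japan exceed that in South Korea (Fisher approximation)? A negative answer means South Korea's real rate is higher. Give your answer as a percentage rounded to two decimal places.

6.05%

Japan: 8.18% − 10.63% = -2.450%
South Korea: 1.3% − 9.8% = -8.500%
Differential = 6.050% → 6.05%.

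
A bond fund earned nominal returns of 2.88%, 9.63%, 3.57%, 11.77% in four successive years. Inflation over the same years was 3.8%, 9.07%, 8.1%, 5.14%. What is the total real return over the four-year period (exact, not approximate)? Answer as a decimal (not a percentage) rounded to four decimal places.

0.0147

Compound the nominal returns: 1.0288 × 1.0963 × 1.0357 × 1.1177 = 1.305628.
Compound inflation: 1.0380 × 1.0907 × 1.0810 × 1.0514 = 1.286756.
Deflate: 1.305628 / 1.286756 = 1.014666.
Total real return = 1.014666 − 1 → 0.0147.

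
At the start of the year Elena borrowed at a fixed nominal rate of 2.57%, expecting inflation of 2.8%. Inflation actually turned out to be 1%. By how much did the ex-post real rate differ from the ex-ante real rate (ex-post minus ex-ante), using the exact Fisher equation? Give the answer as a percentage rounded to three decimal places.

Ex-ante: (1 + 0.0257)/(1 + 0.0280) − 1 = -0.2237%
Ex-post: (1 + 0.0257)/(1 + 0.0100) − 1 = 1.5545%
Difference (ex-post − ex-ante) = 1.7782% → 1.778%.

1.778%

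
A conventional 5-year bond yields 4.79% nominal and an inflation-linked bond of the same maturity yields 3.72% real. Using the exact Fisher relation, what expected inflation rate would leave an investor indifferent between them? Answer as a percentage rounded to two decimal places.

(1 + π) = (1 + i)/(1 + r) = 1.04790 / 1.03720 = 1.010316
Break-even inflation = 1.010316 − 1 → 1.03%.

1.03%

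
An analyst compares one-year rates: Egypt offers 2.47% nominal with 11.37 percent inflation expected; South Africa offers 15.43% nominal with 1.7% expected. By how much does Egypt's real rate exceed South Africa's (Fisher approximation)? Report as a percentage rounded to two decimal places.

Egypt: 2.47% − 11.37% = -8.900%
South Africa: 15.43% − 1.7% = 13.730%
Differential = -22.630% → -22.63%.

-22.63%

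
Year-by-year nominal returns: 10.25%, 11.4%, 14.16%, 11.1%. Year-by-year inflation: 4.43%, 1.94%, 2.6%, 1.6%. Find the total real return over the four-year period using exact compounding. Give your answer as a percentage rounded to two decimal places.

Compound the nominal returns: 1.1025 × 1.1140 × 1.1416 × 1.1110 = 1.557729.
Compound inflation: 1.0443 × 1.0194 × 1.0260 × 1.0160 = 1.109714.
Deflate: 1.557729 / 1.109714 = 1.403721.
Total real return = 1.403721 − 1 → 40.37%.

40.37%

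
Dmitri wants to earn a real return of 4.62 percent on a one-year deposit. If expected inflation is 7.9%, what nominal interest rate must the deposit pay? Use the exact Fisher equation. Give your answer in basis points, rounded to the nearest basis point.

1288 basis points

(1 + i) = (1 + r)(1 + π) = 1.04620 × 1.07900 = 1.1288498
i = 1.1288498 − 1, so the required nominal rate is 1288 basis points.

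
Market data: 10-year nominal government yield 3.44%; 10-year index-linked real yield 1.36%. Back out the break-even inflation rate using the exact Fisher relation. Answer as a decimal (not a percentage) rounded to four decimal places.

(1 + π) = (1 + i)/(1 + r) = 1.03440 / 1.01360 = 1.020521
Break-even inflation = 1.020521 − 1 → 0.0205.

0.0205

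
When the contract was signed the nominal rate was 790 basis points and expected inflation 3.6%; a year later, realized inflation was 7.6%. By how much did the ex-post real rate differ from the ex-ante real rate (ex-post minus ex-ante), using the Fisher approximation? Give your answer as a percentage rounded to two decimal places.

Ex-ante: 7.9% − 3.6% = 4.300%
Ex-post: 7.9% − 7.6% = 0.300%
Difference (ex-post − ex-ante) = -4.0000% → -4.00%.

-4.00%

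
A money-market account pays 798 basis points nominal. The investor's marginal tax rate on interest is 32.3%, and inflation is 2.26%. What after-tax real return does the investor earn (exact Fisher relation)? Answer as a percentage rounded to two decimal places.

After-tax nominal return = 7.98% × (1 − 0.323) = 5.40246%.
1 + r = 1.0540246 / 1.02260 = 1.030730
After-tax real rate = 1.030730 − 1 → 3.07%.

3.07%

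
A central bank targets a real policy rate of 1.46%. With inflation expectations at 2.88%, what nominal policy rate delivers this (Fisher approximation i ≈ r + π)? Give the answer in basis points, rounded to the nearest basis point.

i ≈ r + π = 1.46% + 2.88% = 434 basis points.

434 basis points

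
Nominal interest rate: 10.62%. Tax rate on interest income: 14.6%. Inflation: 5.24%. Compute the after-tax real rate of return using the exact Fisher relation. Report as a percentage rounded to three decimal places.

After-tax nominal return = 10.62% × (1 − 0.146) = 9.06948%.
1 + r = 1.0906948 / 1.05240 = 1.036388
After-tax real rate = 1.036388 − 1 → 3.639%.

3.639%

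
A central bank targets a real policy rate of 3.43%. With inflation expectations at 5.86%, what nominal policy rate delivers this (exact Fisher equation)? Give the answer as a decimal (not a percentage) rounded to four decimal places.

0.0949

(1 + i) = (1 + r)(1 + π) = 1.03430 × 1.05860 = 1.09490998
i = 1.09490998 − 1, so the required nominal rate is 0.0949.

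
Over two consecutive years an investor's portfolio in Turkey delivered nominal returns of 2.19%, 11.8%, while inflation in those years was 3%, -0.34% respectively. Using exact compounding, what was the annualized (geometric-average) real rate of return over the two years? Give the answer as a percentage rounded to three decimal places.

Nominal growth factor = 1.0219 × 1.1180 = 1.14248420
Price-level growth factor = 1.0300 × 0.9966 = 1.02649800
Real growth factor = 1.14248420 / 1.02649800 = 1.11299213
Annualized real rate = 1.11299213^(1/2) − 1 = 5.4984% → 5.498%.

5.498%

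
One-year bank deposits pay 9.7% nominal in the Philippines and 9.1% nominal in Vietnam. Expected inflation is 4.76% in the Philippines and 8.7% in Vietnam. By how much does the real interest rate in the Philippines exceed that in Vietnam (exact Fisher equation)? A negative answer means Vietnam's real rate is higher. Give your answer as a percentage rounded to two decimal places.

4.35%

The Philippines: (1 + 0.0970)/(1 + 0.0476) − 1 = 4.7155%
Vietnam: (1 + 0.0910)/(1 + 0.0870) − 1 = 0.3680%
Differential = 4.7155% − 0.3680% = 4.3476% → 4.35%.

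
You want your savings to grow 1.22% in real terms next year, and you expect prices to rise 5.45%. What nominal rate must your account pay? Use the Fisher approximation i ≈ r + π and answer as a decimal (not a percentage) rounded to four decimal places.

i ≈ r + π = 1.22% + 5.45% = 0.0667.

0.0667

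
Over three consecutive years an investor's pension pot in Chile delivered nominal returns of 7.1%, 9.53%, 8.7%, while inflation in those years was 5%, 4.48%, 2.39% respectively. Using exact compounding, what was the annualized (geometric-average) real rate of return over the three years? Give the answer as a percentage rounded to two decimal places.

4.32%

Compound the nominal returns: 1.0710 × 1.0953 × 1.0870 = 1.27512307.
Compound inflation: 1.0500 × 1.0448 × 1.0239 = 1.12325926.
Deflate: 1.27512307 / 1.12325926 = 1.13519925.
Annualized real rate = 1.13519925^(1/3) − 1 = 4.3175% → 4.32%.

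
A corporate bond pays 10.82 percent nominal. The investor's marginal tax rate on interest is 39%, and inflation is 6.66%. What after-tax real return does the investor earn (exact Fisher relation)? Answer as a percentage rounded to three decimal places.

After-tax nominal return = 10.82% × (1 − 0.39) = 6.6002%.
1 + r = 1.066002 / 1.06660 = 0.999439
After-tax real rate = 0.999439 − 1 → -0.056%.

-0.056%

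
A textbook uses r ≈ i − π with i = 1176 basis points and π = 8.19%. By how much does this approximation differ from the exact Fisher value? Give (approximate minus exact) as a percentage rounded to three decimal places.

0.270%

Approximate: r ≈ 11.760% − 8.190% = 3.5700%
Exact: (1 + 0.1176)/(1 + 0.0819) − 1 = 3.2998%
Error = 3.5700% − 3.2998% = 0.2702% → 0.270%.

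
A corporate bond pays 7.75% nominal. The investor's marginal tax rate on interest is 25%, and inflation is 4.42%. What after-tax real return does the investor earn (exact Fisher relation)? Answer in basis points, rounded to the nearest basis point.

After-tax nominal return = 7.75% × (1 − 0.25) = 5.8125%.
1 + r = 1.058125 / 1.04420 = 1.013336
After-tax real rate = 1.013336 − 1 → 133 basis points.

133 basis points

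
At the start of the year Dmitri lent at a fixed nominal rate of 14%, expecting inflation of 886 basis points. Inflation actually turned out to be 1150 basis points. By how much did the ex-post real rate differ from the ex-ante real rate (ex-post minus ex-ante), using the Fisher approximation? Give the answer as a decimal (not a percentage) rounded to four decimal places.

-0.0264

Ex-ante: 14% − 8.86% = 5.140%
Ex-post: 14% − 11.5% = 2.500%
Difference (ex-post − ex-ante) = -2.6400% → -0.0264.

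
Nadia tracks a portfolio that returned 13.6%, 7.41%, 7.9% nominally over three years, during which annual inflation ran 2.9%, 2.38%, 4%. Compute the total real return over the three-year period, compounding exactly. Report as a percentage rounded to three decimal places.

20.166%

Compound the nominal returns: 1.1360 × 1.0741 × 1.0790 = 1.316572.
Compound inflation: 1.0290 × 1.0238 × 1.0400 = 1.095630.
Deflate: 1.316572 / 1.095630 = 1.201657.
Total real return = 1.201657 − 1 → 20.166%.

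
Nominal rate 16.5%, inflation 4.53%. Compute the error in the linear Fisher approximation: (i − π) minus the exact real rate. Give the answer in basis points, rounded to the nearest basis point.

52 basis points

Approximate: r ≈ 16.500% − 4.530% = 11.9700%
Exact: (1 + 0.1650)/(1 + 0.0453) − 1 = 11.4513%
Error = 11.9700% − 11.4513% = 0.5187% → 52 basis points.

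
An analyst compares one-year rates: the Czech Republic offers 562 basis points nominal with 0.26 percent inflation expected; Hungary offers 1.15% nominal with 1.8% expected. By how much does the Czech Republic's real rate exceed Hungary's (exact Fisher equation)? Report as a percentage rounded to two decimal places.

5.98%

The Czech Republic: (1 + 0.0562)/(1 + 0.0026) − 1 = 5.3461%
Hungary: (1 + 0.0115)/(1 + 0.0180) − 1 = -0.6385%
Differential = 5.3461% − (-0.6385%) = 5.9846% → 5.98%.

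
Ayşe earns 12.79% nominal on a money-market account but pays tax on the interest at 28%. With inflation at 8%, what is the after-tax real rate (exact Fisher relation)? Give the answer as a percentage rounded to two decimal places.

After-tax nominal return = 12.79% × (1 − 0.28) = 9.2088%.
1 + r = 1.092088 / 1.08000 = 1.011193
After-tax real rate = 1.011193 − 1 → 1.12%.

1.12%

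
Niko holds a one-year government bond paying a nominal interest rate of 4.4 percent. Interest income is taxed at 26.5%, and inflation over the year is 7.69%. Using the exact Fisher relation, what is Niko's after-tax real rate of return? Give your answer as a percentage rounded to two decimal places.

After-tax nominal return = 4.4% × (1 − 0.265) = 3.2340%.
1 + r = 1.03234 / 1.07690 = 0.958622
After-tax real rate = 0.958622 − 1 → -4.14%.

-4.14%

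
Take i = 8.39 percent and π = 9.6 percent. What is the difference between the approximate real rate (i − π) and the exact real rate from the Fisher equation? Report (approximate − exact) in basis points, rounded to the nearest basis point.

-11 basis points

Approximate: r ≈ 8.390% − 9.600% = -1.2100%
Exact: (1 + 0.0839)/(1 + 0.0960) − 1 = -1.1040%
Error = -1.2100% − (-1.1040%) = -0.1060% → -11 basis points.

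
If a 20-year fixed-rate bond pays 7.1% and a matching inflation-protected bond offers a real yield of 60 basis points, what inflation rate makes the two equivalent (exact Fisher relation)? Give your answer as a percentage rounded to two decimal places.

6.46%

(1 + π) = (1 + i)/(1 + r) = 1.07100 / 1.00600 = 1.064612
Break-even inflation = 1.064612 − 1 → 6.46%.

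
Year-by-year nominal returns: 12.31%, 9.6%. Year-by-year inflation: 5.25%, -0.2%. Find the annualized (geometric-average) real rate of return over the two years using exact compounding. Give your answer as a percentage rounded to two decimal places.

Nominal growth factor = 1.1231 × 1.0960 = 1.23091760
Price-level growth factor = 1.0525 × 0.9980 = 1.05039500
Real growth factor = 1.23091760 / 1.05039500 = 1.17186163
Annualized real rate = 1.17186163^(1/2) − 1 = 8.2526% → 8.25%.

8.25%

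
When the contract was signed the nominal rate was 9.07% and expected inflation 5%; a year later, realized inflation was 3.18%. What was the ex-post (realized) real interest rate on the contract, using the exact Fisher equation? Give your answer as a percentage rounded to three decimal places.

Ex-post: (1 + 0.0907)/(1 + 0.0318) − 1 = 5.70847%
So the realized real rate is 5.708%.

5.708%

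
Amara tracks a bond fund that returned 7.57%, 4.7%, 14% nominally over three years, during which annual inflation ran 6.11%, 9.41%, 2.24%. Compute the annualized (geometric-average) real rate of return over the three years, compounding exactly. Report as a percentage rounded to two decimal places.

Compound the nominal returns: 1.0757 × 1.0470 × 1.1400 = 1.28393401.
Compound inflation: 1.0611 × 1.0941 × 1.0224 = 1.18695478.
Deflate: 1.28393401 / 1.18695478 = 1.08170423.
Annualized real rate = 1.08170423^(1/3) − 1 = 2.6525% → 2.65%.

2.65%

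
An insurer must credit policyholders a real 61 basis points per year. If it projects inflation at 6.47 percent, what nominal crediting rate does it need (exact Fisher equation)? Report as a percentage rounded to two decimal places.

7.12%

(1 + i) = (1 + r)(1 + π) = 1.00610 × 1.06470 = 1.07119467
i = 1.07119467 − 1, so the required nominal rate is 7.12%.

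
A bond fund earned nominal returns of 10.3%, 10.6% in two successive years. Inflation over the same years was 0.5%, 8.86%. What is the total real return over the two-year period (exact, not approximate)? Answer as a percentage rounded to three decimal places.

Nominal growth factor = 1.1030 × 1.1060 = 1.2199180
Price-level growth factor = 1.0050 × 1.0886 = 1.0940430
Real growth factor = 1.2199180 / 1.0940430 = 1.1150549
Total real return = 1.1150549 − 1 → 11.505%.

11.505%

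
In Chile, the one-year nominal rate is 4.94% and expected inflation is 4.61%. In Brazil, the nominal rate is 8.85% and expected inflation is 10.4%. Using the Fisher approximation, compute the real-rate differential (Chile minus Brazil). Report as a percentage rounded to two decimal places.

Chile: 4.94% − 4.61% = 0.330%
Brazil: 8.85% − 10.4% = -1.550%
Differential = 1.880% → 1.88%.

1.88%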